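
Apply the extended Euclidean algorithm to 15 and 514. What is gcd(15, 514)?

1

Euclidean algorithm:
514 = 34×15 + 4
15 = 3×4 + 3
4 = 1×3 + 1
3 = 3×1 + 0
gcd(15, 514) = 1.
Express as a combination:
1 = 4 − 3
1 = −15 + 4·4
1 = 4·514 − 137·15
So 1 = (4)·514 + (-137)·15.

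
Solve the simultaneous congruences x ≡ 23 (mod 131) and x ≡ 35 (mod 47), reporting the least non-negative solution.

Write x = 23 + 131·k. Then 131·k ≡ 35 − 23 ≡ 12 (mod 47).
Need 131⁻¹ mod 47. Extended Euclid on (47, 37):
47 = 1×37 + 10
37 = 3×10 + 7
10 = 1×7 + 3
7 = 2×3 + 1
3 = 3×1 + 0
Back-substitute:
1 = 7 − 2·3
1 = −2·10 + 3·7
1 = 3·37 − 11·10
1 = −11·47 + 14·37
131⁻¹ ≡ 14 (mod 47), so k ≡ 14·12 ≡ 27 (mod 47).
x = 23 + 131·27 = 3560.

3560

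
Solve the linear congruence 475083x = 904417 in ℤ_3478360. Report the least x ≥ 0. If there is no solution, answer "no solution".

First find gcd(475083, 3478360):
3478360 = 7×475083 + 152779
475083 = 3×152779 + 16746
152779 = 9×16746 + 2065
16746 = 8×2065 + 226
2065 = 9×226 + 31
226 = 7×31 + 9
31 = 3×9 + 4
9 = 2×4 + 1
4 = 4×1 + 0
gcd = 1, so a unique solution mod 3478360 exists.
Back-substitute for the Bézout coefficients:
1 = 9 − 2·4
1 = −2·31 + 7·9
1 = 7·226 − 51·31
1 = −51·2065 + 466·226
1 = 466·16746 − 3779·2065
1 = −3779·152779 + 34477·16746
1 = 34477·475083 − 107210·152779
1 = −107210·3478360 + 784947·475083
So 475083·(784947) ≡ 1 (mod 3478360), giving 475083⁻¹ ≡ 784947.
x ≡ 475083⁻¹·904417 ≡ 784947·904417 ≡ 48339 (mod 3478360).

48339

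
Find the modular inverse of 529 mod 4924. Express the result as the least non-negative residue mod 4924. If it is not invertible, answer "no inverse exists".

1601

gcd(4924, 529) by repeated division:
4924 = 9*529 + 163
529 = 3*163 + 40
163 = 4*40 + 3
40 = 13*3 + 1
3 = 3*1 + 0
gcd = 1, so the inverse exists. Back-substitute:
1 = 40 − 13·3
1 = −13·163 + 53·40
1 = 53·529 − 172·163
1 = −172·4924 + 1601·529
So 529·1601 ≡ 1 (mod 4924).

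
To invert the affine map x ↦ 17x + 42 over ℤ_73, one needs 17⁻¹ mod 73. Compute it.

Extended Euclidean algorithm:
73 = 4·17 + 5
17 = 3·5 + 2
5 = 2·2 + 1
2 = 2·1 + 0
The gcd is 1. Working backward:
1 = 5 − 2·2
1 = −2·17 + 7·5
1 = 7·73 − 30·17
Thus 17·(-30) ≡ 1 (mod 73); reducing, -30 mod 73 = 43.

43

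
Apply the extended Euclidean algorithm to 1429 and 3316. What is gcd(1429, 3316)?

1

Apply Euclid's algorithm to 3316 and 1429:
3316 = 2×1429 + 458
1429 = 3×458 + 55
458 = 8×55 + 18
55 = 3×18 + 1
18 = 18×1 + 0
gcd(1429, 3316) = 1.
Working backward:
1 = 55 − 3·18
1 = −3·458 + 25·55
1 = 25·1429 − 78·458
1 = −78·3316 + 181·1429
So 1 = (-78)·3316 + (181)·1429.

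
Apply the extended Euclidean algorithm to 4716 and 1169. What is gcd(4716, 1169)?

Apply Euclid's algorithm to 4716 and 1169:
4716 = 4·1169 + 40
1169 = 29·40 + 9
40 = 4·9 + 4
9 = 2·4 + 1
4 = 4·1 + 0
gcd(4716, 1169) = 1.
Back-substituting:
1 = 9 − 2·4
1 = −2·40 + 9·9
1 = 9·1169 − 263·40
1 = −263·4716 + 1061·1169
So 1 = (-263)·4716 + (1061)·1169.

1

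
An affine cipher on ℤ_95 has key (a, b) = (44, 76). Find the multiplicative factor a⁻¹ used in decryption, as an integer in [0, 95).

54

Run Euclid on (95, 44):
95 = 2×44 + 7
44 = 6×7 + 2
7 = 3×2 + 1
2 = 2×1 + 0
Since gcd(44, 95) = 1, back-substitute to write 1 as a combination:
1 = 7 − 3·2
1 = −3·44 + 19·7
1 = 19·95 − 41·44
Thus 44·(-41) ≡ 1 (mod 95); reducing, -41 mod 95 = 54.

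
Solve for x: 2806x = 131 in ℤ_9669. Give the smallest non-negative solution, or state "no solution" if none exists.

First find gcd(2806, 9669):
9669 = 3*2806 + 1251
2806 = 2*1251 + 304
1251 = 4*304 + 35
304 = 8*35 + 24
35 = 1*24 + 11
24 = 2*11 + 2
11 = 5*2 + 1
2 = 2*1 + 0
gcd = 1, so a unique solution mod 9669 exists.
Back-substitute for the Bézout coefficients:
1 = 11 − 5·2
1 = −5·24 + 11·11
1 = 11·35 − 16·24
1 = −16·304 + 139·35
1 = 139·1251 − 572·304
1 = −572·2806 + 1283·1251
1 = 1283·9669 − 4421·2806
So 2806·(-4421) ≡ 1 (mod 9669), giving 2806⁻¹ ≡ 5248.
x ≡ 2806⁻¹·131 ≡ 5248·131 ≡ 989 (mod 9669).

989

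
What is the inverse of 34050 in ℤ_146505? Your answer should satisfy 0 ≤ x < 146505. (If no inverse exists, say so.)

Compute gcd(34050, 146505):
146505 = 4·34050 + 10305
34050 = 3·10305 + 3135
10305 = 3·3135 + 900
3135 = 3·900 + 435
900 = 2·435 + 30
435 = 14·30 + 15
30 = 2·15 + 0
The gcd is 15, not 1, hence no inverse exists.

no inverse exists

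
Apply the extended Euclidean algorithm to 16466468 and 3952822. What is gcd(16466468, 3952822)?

2

Repeated division:
16466468 = 4×3952822 + 655180
3952822 = 6×655180 + 21742
655180 = 30×21742 + 2920
21742 = 7×2920 + 1302
2920 = 2×1302 + 316
1302 = 4×316 + 38
316 = 8×38 + 12
38 = 3×12 + 2
12 = 6×2 + 0
gcd(16466468, 3952822) = 2.
Working backward:
2 = 38 − 3·12
2 = −3·316 + 25·38
2 = 25·1302 − 103·316
2 = −103·2920 + 231·1302
2 = 231·21742 − 1720·2920
2 = −1720·655180 + 51831·21742
2 = 51831·3952822 − 312706·655180
2 = −312706·16466468 + 1302655·3952822
So 2 = (-312706)·16466468 + (1302655)·3952822.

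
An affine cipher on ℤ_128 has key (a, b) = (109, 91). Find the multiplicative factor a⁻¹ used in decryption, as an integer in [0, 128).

Extended Euclidean algorithm:
128 = 1×109 + 19
109 = 5×19 + 14
19 = 1×14 + 5
14 = 2×5 + 4
5 = 1×4 + 1
4 = 4×1 + 0
Since gcd(109, 128) = 1, back-substitute to write 1 as a combination:
1 = 5 − 4
1 = −14 + 3·5
1 = 3·19 − 4·14
1 = −4·109 + 23·19
1 = 23·128 − 27·109
Hence 109⁻¹ ≡ -27 ≡ 101 (mod 128).

101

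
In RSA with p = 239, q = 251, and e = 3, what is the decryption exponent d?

39667

φ(n) = (p−1)(q−1) = 238·250 = 59500.
Need d with 3·d ≡ 1 (mod 59500). Apply the extended Euclidean algorithm:
59500 = 19833×3 + 1
3 = 3×1 + 0
Back-substitute:
1 = 59500 − 19833·3
So 3·(-19833) ≡ 1 (mod 59500), hence d ≡ -19833 ≡ 39667 (mod 59500).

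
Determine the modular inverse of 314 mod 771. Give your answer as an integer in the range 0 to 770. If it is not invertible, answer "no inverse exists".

248

Run Euclid on (771, 314):
771 = 2×314 + 143
314 = 2×143 + 28
143 = 5×28 + 3
28 = 9×3 + 1
3 = 3×1 + 0
gcd = 1, so the inverse exists. Back-substitute:
1 = 28 − 9·3
1 = −9·143 + 46·28
1 = 46·314 − 101·143
1 = −101·771 + 248·314
So 314·248 ≡ 1 (mod 771).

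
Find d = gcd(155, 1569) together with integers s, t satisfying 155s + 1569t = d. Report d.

Repeated division:
1569 = 10×155 + 19
155 = 8×19 + 3
19 = 6×3 + 1
3 = 3×1 + 0
gcd(155, 1569) = 1.
Working backward:
1 = 19 − 6·3
1 = −6·155 + 49·19
1 = 49·1569 − 496·155
So 1 = (49)·1569 + (-496)·155.

1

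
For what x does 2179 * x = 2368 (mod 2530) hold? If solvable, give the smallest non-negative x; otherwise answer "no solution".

First find gcd(2179, 2530):
2530 = 1*2179 + 351
2179 = 6*351 + 73
351 = 4*73 + 59
73 = 1*59 + 14
59 = 4*14 + 3
14 = 4*3 + 2
3 = 1*2 + 1
2 = 2*1 + 0
gcd = 1, so a unique solution mod 2530 exists.
Back-substitute for the Bézout coefficients:
1 = 3 − 2
1 = −14 + 5·3
1 = 5·59 − 21·14
1 = −21·73 + 26·59
1 = 26·351 − 125·73
1 = −125·2179 + 776·351
1 = 776·2530 − 901·2179
So 2179·(-901) ≡ 1 (mod 2530), giving 2179⁻¹ ≡ 1629.
x ≡ 2179⁻¹·2368 ≡ 1629·2368 ≡ 1752 (mod 2530).

1752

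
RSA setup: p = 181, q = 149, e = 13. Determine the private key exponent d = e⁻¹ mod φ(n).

φ(n) = (p−1)(q−1) = 180·148 = 26640.
Need d with 13·d ≡ 1 (mod 26640). Apply the extended Euclidean algorithm:
26640 = 2049*13 + 3
13 = 4*3 + 1
3 = 3*1 + 0
Back-substitute:
1 = 13 − 4·3
1 = −4·26640 + 8197·13
So 13·8197 ≡ 1 (mod 26640), hence d = 8197.

8197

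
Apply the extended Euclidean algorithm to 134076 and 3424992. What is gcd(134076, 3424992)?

12

Repeated division:
3424992 = 25·134076 + 73092
134076 = 1·73092 + 60984
73092 = 1·60984 + 12108
60984 = 5·12108 + 444
12108 = 27·444 + 120
444 = 3·120 + 84
120 = 1·84 + 36
84 = 2·36 + 12
36 = 3·12 + 0
gcd(134076, 3424992) = 12.
Back-substituting:
12 = 84 − 2·36
12 = −2·120 + 3·84
12 = 3·444 − 11·120
12 = −11·12108 + 300·444
12 = 300·60984 − 1511·12108
12 = −1511·73092 + 1811·60984
12 = 1811·134076 − 3322·73092
12 = −3322·3424992 + 84861·134076
So 12 = (-3322)·3424992 + (84861)·134076.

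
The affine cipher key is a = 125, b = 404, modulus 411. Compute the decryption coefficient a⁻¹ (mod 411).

Run Euclid on (411, 125):
411 = 3*125 + 36
125 = 3*36 + 17
36 = 2*17 + 2
17 = 8*2 + 1
2 = 2*1 + 0
The gcd is 1. Working backward:
1 = 17 − 8·2
1 = −8·36 + 17·17
1 = 17·125 − 59·36
1 = −59·411 + 194·125
So 125·194 ≡ 1 (mod 411).

194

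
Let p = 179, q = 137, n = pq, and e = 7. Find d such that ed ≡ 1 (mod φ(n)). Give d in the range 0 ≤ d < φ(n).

φ(n) = (p−1)(q−1) = 178·136 = 24208.
Need d with 7·d ≡ 1 (mod 24208). Apply the extended Euclidean algorithm:
24208 = 3458*7 + 2
7 = 3*2 + 1
2 = 2*1 + 0
Back-substitute:
1 = 7 − 3·2
1 = −3·24208 + 10375·7
So 7·10375 ≡ 1 (mod 24208), hence d = 10375.

10375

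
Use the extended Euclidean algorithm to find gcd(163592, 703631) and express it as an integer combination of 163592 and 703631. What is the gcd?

Euclidean algorithm:
703631 = 4*163592 + 49263
163592 = 3*49263 + 15803
49263 = 3*15803 + 1854
15803 = 8*1854 + 971
1854 = 1*971 + 883
971 = 1*883 + 88
883 = 10*88 + 3
88 = 29*3 + 1
3 = 3*1 + 0
gcd(163592, 703631) = 1.
Express as a combination:
1 = 88 − 29·3
1 = −29·883 + 291·88
1 = 291·971 − 320·883
1 = −320·1854 + 611·971
1 = 611·15803 − 5208·1854
1 = −5208·49263 + 16235·15803
1 = 16235·163592 − 53913·49263
1 = −53913·703631 + 231887·163592
So 1 = (-53913)·703631 + (231887)·163592.

1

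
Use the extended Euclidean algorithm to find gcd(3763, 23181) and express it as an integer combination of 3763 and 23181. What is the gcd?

1

Euclidean algorithm:
23181 = 6*3763 + 603
3763 = 6*603 + 145
603 = 4*145 + 23
145 = 6*23 + 7
23 = 3*7 + 2
7 = 3*2 + 1
2 = 2*1 + 0
gcd(3763, 23181) = 1.
Back-substituting:
1 = 7 − 3·2
1 = −3·23 + 10·7
1 = 10·145 − 63·23
1 = −63·603 + 262·145
1 = 262·3763 − 1635·603
1 = −1635·23181 + 10072·3763
So 1 = (-1635)·23181 + (10072)·3763.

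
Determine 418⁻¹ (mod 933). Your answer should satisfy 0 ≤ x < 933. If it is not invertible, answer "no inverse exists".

529

Apply the Euclidean algorithm to 933 and 418:
933 = 2*418 + 97
418 = 4*97 + 30
97 = 3*30 + 7
30 = 4*7 + 2
7 = 3*2 + 1
2 = 2*1 + 0
The gcd is 1. Working backward:
1 = 7 − 3·2
1 = −3·30 + 13·7
1 = 13·97 − 42·30
1 = −42·418 + 181·97
1 = 181·933 − 404·418
Hence 418⁻¹ ≡ -404 ≡ 529 (mod 933).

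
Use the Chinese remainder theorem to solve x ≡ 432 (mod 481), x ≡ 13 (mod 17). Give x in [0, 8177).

4280

Write x = 432 + 481·k. Then 481·k ≡ 13 − 432 ≡ 6 (mod 17).
Need 481⁻¹ mod 17. Extended Euclid on (17, 5):
17 = 3·5 + 2
5 = 2·2 + 1
2 = 2·1 + 0
Back-substitute:
1 = 5 − 2·2
1 = −2·17 + 7·5
481⁻¹ ≡ 7 (mod 17), so k ≡ 7·6 ≡ 8 (mod 17).
x = 432 + 481·8 = 4280.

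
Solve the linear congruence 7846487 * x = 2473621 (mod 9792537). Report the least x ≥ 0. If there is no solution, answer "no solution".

First find gcd(7846487, 9792537):
9792537 = 1·7846487 + 1946050
7846487 = 4·1946050 + 62287
1946050 = 31·62287 + 15153
62287 = 4·15153 + 1675
15153 = 9·1675 + 78
1675 = 21·78 + 37
78 = 2·37 + 4
37 = 9·4 + 1
4 = 4·1 + 0
gcd = 1, so a unique solution mod 9792537 exists.
Back-substitute for the Bézout coefficients:
1 = 37 − 9·4
1 = −9·78 + 19·37
1 = 19·1675 − 408·78
1 = −408·15153 + 3691·1675
1 = 3691·62287 − 15172·15153
1 = −15172·1946050 + 474023·62287
1 = 474023·7846487 − 1911264·1946050
1 = −1911264·9792537 + 2385287·7846487
So 7846487·(2385287) ≡ 1 (mod 9792537), giving 7846487⁻¹ ≡ 2385287.
x ≡ 7846487⁻¹·2473621 ≡ 2385287·2473621 ≡ 8488154 (mod 9792537).

8488154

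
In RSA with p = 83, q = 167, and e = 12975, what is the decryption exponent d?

11411

φ(n) = (p−1)(q−1) = 82·166 = 13612.
Need d with 12975·d ≡ 1 (mod 13612). Apply the extended Euclidean algorithm:
13612 = 1·12975 + 637
12975 = 20·637 + 235
637 = 2·235 + 167
235 = 1·167 + 68
167 = 2·68 + 31
68 = 2·31 + 6
31 = 5·6 + 1
6 = 6·1 + 0
Back-substitute:
1 = 31 − 5·6
1 = −5·68 + 11·31
1 = 11·167 − 27·68
1 = −27·235 + 38·167
1 = 38·637 − 103·235
1 = −103·12975 + 2098·637
1 = 2098·13612 − 2201·12975
So 12975·(-2201) ≡ 1 (mod 13612), hence d ≡ -2201 ≡ 11411 (mod 13612).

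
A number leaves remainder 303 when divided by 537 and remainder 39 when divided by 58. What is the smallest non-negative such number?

Write x = 303 + 537·k. Then 537·k ≡ 39 − 303 ≡ 26 (mod 58).
Need 537⁻¹ mod 58. Extended Euclid on (58, 15):
58 = 3*15 + 13
15 = 1*13 + 2
13 = 6*2 + 1
2 = 2*1 + 0
Back-substitute:
1 = 13 − 6·2
1 = −6·15 + 7·13
1 = 7·58 − 27·15
537⁻¹ ≡ 31 (mod 58), so k ≡ 31·26 ≡ 52 (mod 58).
x = 303 + 537·52 = 28227.

28227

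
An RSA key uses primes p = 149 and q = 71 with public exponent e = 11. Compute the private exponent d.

5651

φ(n) = (p−1)(q−1) = 148·70 = 10360.
Need d with 11·d ≡ 1 (mod 10360). Apply the extended Euclidean algorithm:
10360 = 941·11 + 9
11 = 1·9 + 2
9 = 4·2 + 1
2 = 2·1 + 0
Back-substitute:
1 = 9 − 4·2
1 = −4·11 + 5·9
1 = 5·10360 − 4709·11
So 11·(-4709) ≡ 1 (mod 10360), hence d ≡ -4709 ≡ 5651 (mod 10360).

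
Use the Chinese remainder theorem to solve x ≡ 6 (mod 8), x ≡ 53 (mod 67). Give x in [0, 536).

Write x = 6 + 8·k. Then 8·k ≡ 53 − 6 ≡ 47 (mod 67).
Need 8⁻¹ mod 67. Extended Euclid on (67, 8):
67 = 8×8 + 3
8 = 2×3 + 2
3 = 1×2 + 1
2 = 2×1 + 0
Back-substitute:
1 = 3 − 2
1 = −8 + 3·3
1 = 3·67 − 25·8
8⁻¹ ≡ 42 (mod 67), so k ≡ 42·47 ≡ 31 (mod 67).
x = 6 + 8·31 = 254.

254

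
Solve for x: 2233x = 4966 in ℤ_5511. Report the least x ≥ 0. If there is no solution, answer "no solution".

gcd(2233, 5511):
5511 = 2·2233 + 1045
2233 = 2·1045 + 143
1045 = 7·143 + 44
143 = 3·44 + 11
44 = 4·11 + 0
gcd = 11, but 11 ∤ 4966, so the congruence has no solution.

no solution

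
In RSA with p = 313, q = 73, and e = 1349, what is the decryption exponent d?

φ(n) = (p−1)(q−1) = 312·72 = 22464.
Need d with 1349·d ≡ 1 (mod 22464). Apply the extended Euclidean algorithm:
22464 = 16·1349 + 880
1349 = 1·880 + 469
880 = 1·469 + 411
469 = 1·411 + 58
411 = 7·58 + 5
58 = 11·5 + 3
5 = 1·3 + 2
3 = 1·2 + 1
2 = 2·1 + 0
Back-substitute:
1 = 3 − 2
1 = −5 + 2·3
1 = 2·58 − 23·5
1 = −23·411 + 163·58
1 = 163·469 − 186·411
1 = −186·880 + 349·469
1 = 349·1349 − 535·880
1 = −535·22464 + 8909·1349
So 1349·8909 ≡ 1 (mod 22464), hence d = 8909.

8909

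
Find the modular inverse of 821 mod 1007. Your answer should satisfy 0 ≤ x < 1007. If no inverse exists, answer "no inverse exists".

157

Run Euclid on (1007, 821):
1007 = 1*821 + 186
821 = 4*186 + 77
186 = 2*77 + 32
77 = 2*32 + 13
32 = 2*13 + 6
13 = 2*6 + 1
6 = 6*1 + 0
gcd = 1, so the inverse exists. Back-substitute:
1 = 13 − 2·6
1 = −2·32 + 5·13
1 = 5·77 − 12·32
1 = −12·186 + 29·77
1 = 29·821 − 128·186
1 = −128·1007 + 157·821
So 821·157 ≡ 1 (mod 1007).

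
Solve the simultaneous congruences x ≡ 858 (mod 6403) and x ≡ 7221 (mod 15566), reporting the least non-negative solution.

7229845

Write x = 858 + 6403·k. Then 6403·k ≡ 7221 − 858 ≡ 6363 (mod 15566).
Need 6403⁻¹ mod 15566. Extended Euclid on (15566, 6403):
15566 = 2×6403 + 2760
6403 = 2×2760 + 883
2760 = 3×883 + 111
883 = 7×111 + 106
111 = 1×106 + 5
106 = 21×5 + 1
5 = 5×1 + 0
Back-substitute:
1 = 106 − 21·5
1 = −21·111 + 22·106
1 = 22·883 − 175·111
1 = −175·2760 + 547·883
1 = 547·6403 − 1269·2760
1 = −1269·15566 + 3085·6403
6403⁻¹ ≡ 3085 (mod 15566), so k ≡ 3085·6363 ≡ 1129 (mod 15566).
x = 858 + 6403·1129 = 7229845.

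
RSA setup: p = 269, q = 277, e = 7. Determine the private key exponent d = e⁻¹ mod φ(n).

φ(n) = (p−1)(q−1) = 268·276 = 73968.
Need d with 7·d ≡ 1 (mod 73968). Apply the extended Euclidean algorithm:
73968 = 10566·7 + 6
7 = 1·6 + 1
6 = 6·1 + 0
Back-substitute:
1 = 7 − 6
1 = −73968 + 10567·7
So 7·10567 ≡ 1 (mod 73968), hence d = 10567.

10567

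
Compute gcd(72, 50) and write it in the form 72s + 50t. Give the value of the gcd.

Repeated division:
72 = 1·50 + 22
50 = 2·22 + 6
22 = 3·6 + 4
6 = 1·4 + 2
4 = 2·2 + 0
gcd(72, 50) = 2.
Working backward:
2 = 6 − 4
2 = −22 + 4·6
2 = 4·50 − 9·22
2 = −9·72 + 13·50
So 2 = (-9)·72 + (13)·50.

2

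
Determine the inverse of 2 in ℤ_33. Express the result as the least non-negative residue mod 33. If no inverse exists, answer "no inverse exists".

gcd(33, 2) by repeated division:
33 = 16×2 + 1
2 = 2×1 + 0
gcd = 1, so the inverse exists. Back-substitute:
1 = 33 − 16·2
Thus 2·(-16) ≡ 1 (mod 33); reducing, -16 mod 33 = 17.

17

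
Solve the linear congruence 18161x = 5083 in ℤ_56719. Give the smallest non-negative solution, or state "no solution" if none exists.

881

First find gcd(18161, 56719):
56719 = 3×18161 + 2236
18161 = 8×2236 + 273
2236 = 8×273 + 52
273 = 5×52 + 13
52 = 4×13 + 0
gcd = 13 and 13 | 5083, so solutions exist. Divide through by 13: 1397x ≡ 391 (mod 4363).
Now find 1397⁻¹ mod 4363:
4363 = 3×1397 + 172
1397 = 8×172 + 21
172 = 8×21 + 4
21 = 5×4 + 1
4 = 4×1 + 0
Back-substitute:
1 = 21 − 5·4
1 = −5·172 + 41·21
1 = 41·1397 − 333·172
1 = −333·4363 + 1040·1397
So 1397⁻¹ ≡ 1040 (mod 4363).
Then x ≡ 1040·391 ≡ 881 (mod 4363); the smallest non-negative solution is x = 881.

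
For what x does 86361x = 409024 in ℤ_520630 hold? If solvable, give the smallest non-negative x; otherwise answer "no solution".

46334

First find gcd(86361, 520630):
520630 = 6·86361 + 2464
86361 = 35·2464 + 121
2464 = 20·121 + 44
121 = 2·44 + 33
44 = 1·33 + 11
33 = 3·11 + 0
gcd = 11 and 11 | 409024, so solutions exist. Divide through by 11: 7851x ≡ 37184 (mod 47330).
Now find 7851⁻¹ mod 47330:
47330 = 6·7851 + 224
7851 = 35·224 + 11
224 = 20·11 + 4
11 = 2·4 + 3
4 = 1·3 + 1
3 = 3·1 + 0
Back-substitute:
1 = 4 − 3
1 = −11 + 3·4
1 = 3·224 − 61·11
1 = −61·7851 + 2138·224
1 = 2138·47330 − 12889·7851
So 7851·(-12889) ≡ 1 (mod 47330), i.e. 7851⁻¹ ≡ 34441.
Then x ≡ 34441·37184 ≡ 46334 (mod 47330); the smallest non-negative solution is x = 46334.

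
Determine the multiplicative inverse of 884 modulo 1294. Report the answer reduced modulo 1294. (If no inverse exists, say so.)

no inverse exists

Euclidean algorithm on 1294, 884:
1294 = 1×884 + 410
884 = 2×410 + 64
410 = 6×64 + 26
64 = 2×26 + 12
26 = 2×12 + 2
12 = 6×2 + 0
The gcd is 2, not 1, hence no inverse exists.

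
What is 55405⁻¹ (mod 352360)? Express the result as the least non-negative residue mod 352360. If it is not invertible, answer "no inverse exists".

no inverse exists

Euclidean algorithm on 352360, 55405:
352360 = 6*55405 + 19930
55405 = 2*19930 + 15545
19930 = 1*15545 + 4385
15545 = 3*4385 + 2390
4385 = 1*2390 + 1995
2390 = 1*1995 + 395
1995 = 5*395 + 20
395 = 19*20 + 15
20 = 1*15 + 5
15 = 3*5 + 0
gcd(55405, 352360) = 5 ≠ 1, so 55405 has no multiplicative inverse modulo 352360.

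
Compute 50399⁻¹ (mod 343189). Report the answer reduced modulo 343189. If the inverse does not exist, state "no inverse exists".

113098

gcd(343189, 50399) by repeated division:
343189 = 6*50399 + 40795
50399 = 1*40795 + 9604
40795 = 4*9604 + 2379
9604 = 4*2379 + 88
2379 = 27*88 + 3
88 = 29*3 + 1
3 = 3*1 + 0
Since gcd(50399, 343189) = 1, back-substitute to write 1 as a combination:
1 = 88 − 29·3
1 = −29·2379 + 784·88
1 = 784·9604 − 3165·2379
1 = −3165·40795 + 13444·9604
1 = 13444·50399 − 16609·40795
1 = −16609·343189 + 113098·50399
So 50399·113098 ≡ 1 (mod 343189).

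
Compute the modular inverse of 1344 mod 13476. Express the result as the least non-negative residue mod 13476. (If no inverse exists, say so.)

no inverse exists

Euclidean algorithm on 13476, 1344:
13476 = 10×1344 + 36
1344 = 37×36 + 12
36 = 3×12 + 0
Since gcd = 12 > 1, 1344 is not a unit mod 13476.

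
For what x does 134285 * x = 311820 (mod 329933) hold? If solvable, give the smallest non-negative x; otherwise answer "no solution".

199225

First find gcd(134285, 329933):
329933 = 2·134285 + 61363
134285 = 2·61363 + 11559
61363 = 5·11559 + 3568
11559 = 3·3568 + 855
3568 = 4·855 + 148
855 = 5·148 + 115
148 = 1·115 + 33
115 = 3·33 + 16
33 = 2·16 + 1
16 = 16·1 + 0
gcd = 1, so a unique solution mod 329933 exists.
Back-substitute for the Bézout coefficients:
1 = 33 − 2·16
1 = −2·115 + 7·33
1 = 7·148 − 9·115
1 = −9·855 + 52·148
1 = 52·3568 − 217·855
1 = −217·11559 + 703·3568
1 = 703·61363 − 3732·11559
1 = −3732·134285 + 8167·61363
1 = 8167·329933 − 20066·134285
So 134285·(-20066) ≡ 1 (mod 329933), giving 134285⁻¹ ≡ 309867.
x ≡ 134285⁻¹·311820 ≡ 309867·311820 ≡ 199225 (mod 329933).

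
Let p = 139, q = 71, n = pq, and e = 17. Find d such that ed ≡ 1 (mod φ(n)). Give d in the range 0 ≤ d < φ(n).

φ(n) = (p−1)(q−1) = 138·70 = 9660.
Need d with 17·d ≡ 1 (mod 9660). Apply the extended Euclidean algorithm:
9660 = 568×17 + 4
17 = 4×4 + 1
4 = 4×1 + 0
Back-substitute:
1 = 17 − 4·4
1 = −4·9660 + 2273·17
So 17·2273 ≡ 1 (mod 9660), hence d = 2273.

2273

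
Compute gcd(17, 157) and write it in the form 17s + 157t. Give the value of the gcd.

Euclidean algorithm:
157 = 9*17 + 4
17 = 4*4 + 1
4 = 4*1 + 0
gcd(17, 157) = 1.
Back-substituting:
1 = 17 − 4·4
1 = −4·157 + 37·17
So 1 = (-4)·157 + (37)·17.

1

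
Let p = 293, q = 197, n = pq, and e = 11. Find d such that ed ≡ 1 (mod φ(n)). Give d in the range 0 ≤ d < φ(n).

5203

φ(n) = (p−1)(q−1) = 292·196 = 57232.
Need d with 11·d ≡ 1 (mod 57232). Apply the extended Euclidean algorithm:
57232 = 5202*11 + 10
11 = 1*10 + 1
10 = 10*1 + 0
Back-substitute:
1 = 11 − 10
1 = −57232 + 5203·11
So 11·5203 ≡ 1 (mod 57232), hence d = 5203.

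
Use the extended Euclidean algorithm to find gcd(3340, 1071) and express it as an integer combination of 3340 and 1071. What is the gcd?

1

Euclidean algorithm:
3340 = 3*1071 + 127
1071 = 8*127 + 55
127 = 2*55 + 17
55 = 3*17 + 4
17 = 4*4 + 1
4 = 4*1 + 0
gcd(3340, 1071) = 1.
Express as a combination:
1 = 17 − 4·4
1 = −4·55 + 13·17
1 = 13·127 − 30·55
1 = −30·1071 + 253·127
1 = 253·3340 − 789·1071
So 1 = (253)·3340 + (-789)·1071.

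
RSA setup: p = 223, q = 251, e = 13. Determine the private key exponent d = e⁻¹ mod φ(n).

17077

φ(n) = (p−1)(q−1) = 222·250 = 55500.
Need d with 13·d ≡ 1 (mod 55500). Apply the extended Euclidean algorithm:
55500 = 4269*13 + 3
13 = 4*3 + 1
3 = 3*1 + 0
Back-substitute:
1 = 13 − 4·3
1 = −4·55500 + 17077·13
So 13·17077 ≡ 1 (mod 55500), hence d = 17077.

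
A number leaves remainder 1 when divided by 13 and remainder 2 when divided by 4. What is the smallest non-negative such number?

Write x = 1 + 13·k. Then 13·k ≡ 2 − 1 ≡ 1 (mod 4).
Need 13⁻¹ mod 4. Extended Euclid on (4, 1):
4 = 4×1 + 0
13⁻¹ ≡ 1 (mod 4), so k ≡ 1·1 ≡ 1 (mod 4).
x = 1 + 13·1 = 14.

14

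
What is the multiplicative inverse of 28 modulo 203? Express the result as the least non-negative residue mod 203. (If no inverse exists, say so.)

no inverse exists

Euclidean algorithm on 203, 28:
203 = 7·28 + 7
28 = 4·7 + 0
Since gcd = 7 > 1, 28 is not a unit mod 203.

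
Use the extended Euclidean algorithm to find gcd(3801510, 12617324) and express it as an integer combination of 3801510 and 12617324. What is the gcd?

Repeated division:
12617324 = 3*3801510 + 1212794
3801510 = 3*1212794 + 163128
1212794 = 7*163128 + 70898
163128 = 2*70898 + 21332
70898 = 3*21332 + 6902
21332 = 3*6902 + 626
6902 = 11*626 + 16
626 = 39*16 + 2
16 = 8*2 + 0
gcd(3801510, 12617324) = 2.
Express as a combination:
2 = 626 − 39·16
2 = −39·6902 + 430·626
2 = 430·21332 − 1329·6902
2 = −1329·70898 + 4417·21332
2 = 4417·163128 − 10163·70898
2 = −10163·1212794 + 75558·163128
2 = 75558·3801510 − 236837·1212794
2 = −236837·12617324 + 786069·3801510
So 2 = (-236837)·12617324 + (786069)·3801510.

2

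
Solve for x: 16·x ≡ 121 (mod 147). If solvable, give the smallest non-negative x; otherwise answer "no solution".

First find gcd(16, 147):
147 = 9*16 + 3
16 = 5*3 + 1
3 = 3*1 + 0
gcd = 1, so a unique solution mod 147 exists.
Back-substitute for the Bézout coefficients:
1 = 16 − 5·3
1 = −5·147 + 46·16
So 16·(46) ≡ 1 (mod 147), giving 16⁻¹ ≡ 46.
x ≡ 16⁻¹·121 ≡ 46·121 ≡ 127 (mod 147).

127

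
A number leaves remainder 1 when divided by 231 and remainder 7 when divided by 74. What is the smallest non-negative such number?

Write x = 1 + 231·k. Then 231·k ≡ 7 − 1 ≡ 6 (mod 74).
Need 231⁻¹ mod 74. Extended Euclid on (74, 9):
74 = 8*9 + 2
9 = 4*2 + 1
2 = 2*1 + 0
Back-substitute:
1 = 9 − 4·2
1 = −4·74 + 33·9
231⁻¹ ≡ 33 (mod 74), so k ≡ 33·6 ≡ 50 (mod 74).
x = 1 + 231·50 = 11551.

11551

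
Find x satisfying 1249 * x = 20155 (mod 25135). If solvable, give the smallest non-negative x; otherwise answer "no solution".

First find gcd(1249, 25135):
25135 = 20*1249 + 155
1249 = 8*155 + 9
155 = 17*9 + 2
9 = 4*2 + 1
2 = 2*1 + 0
gcd = 1, so a unique solution mod 25135 exists.
Back-substitute for the Bézout coefficients:
1 = 9 − 4·2
1 = −4·155 + 69·9
1 = 69·1249 − 556·155
1 = −556·25135 + 11189·1249
So 1249·(11189) ≡ 1 (mod 25135), giving 1249⁻¹ ≡ 11189.
x ≡ 1249⁻¹·20155 ≡ 11189·20155 ≡ 3075 (mod 25135).

3075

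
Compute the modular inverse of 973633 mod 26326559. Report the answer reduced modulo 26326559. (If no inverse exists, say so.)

Apply the Euclidean algorithm to 26326559 and 973633:
26326559 = 27×973633 + 38468
973633 = 25×38468 + 11933
38468 = 3×11933 + 2669
11933 = 4×2669 + 1257
2669 = 2×1257 + 155
1257 = 8×155 + 17
155 = 9×17 + 2
17 = 8×2 + 1
2 = 2×1 + 0
The gcd is 1. Working backward:
1 = 17 − 8·2
1 = −8·155 + 73·17
1 = 73·1257 − 592·155
1 = −592·2669 + 1257·1257
1 = 1257·11933 − 5620·2669
1 = −5620·38468 + 18117·11933
1 = 18117·973633 − 458545·38468
1 = −458545·26326559 + 12398832·973633
So 973633·12398832 ≡ 1 (mod 26326559).

12398832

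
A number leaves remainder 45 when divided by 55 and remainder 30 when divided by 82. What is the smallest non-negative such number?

2080

Write x = 45 + 55·k. Then 55·k ≡ 30 − 45 ≡ 67 (mod 82).
Need 55⁻¹ mod 82. Extended Euclid on (82, 55):
82 = 1×55 + 27
55 = 2×27 + 1
27 = 27×1 + 0
Back-substitute:
1 = 55 − 2·27
1 = −2·82 + 3·55
55⁻¹ ≡ 3 (mod 82), so k ≡ 3·67 ≡ 37 (mod 82).
x = 45 + 55·37 = 2080.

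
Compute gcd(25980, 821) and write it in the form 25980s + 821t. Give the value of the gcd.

1

Repeated division:
25980 = 31·821 + 529
821 = 1·529 + 292
529 = 1·292 + 237
292 = 1·237 + 55
237 = 4·55 + 17
55 = 3·17 + 4
17 = 4·4 + 1
4 = 4·1 + 0
gcd(25980, 821) = 1.
Express as a combination:
1 = 17 − 4·4
1 = −4·55 + 13·17
1 = 13·237 − 56·55
1 = −56·292 + 69·237
1 = 69·529 − 125·292
1 = −125·821 + 194·529
1 = 194·25980 − 6139·821
So 1 = (194)·25980 + (-6139)·821.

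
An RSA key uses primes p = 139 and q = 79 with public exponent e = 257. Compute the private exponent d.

φ(n) = (p−1)(q−1) = 138·78 = 10764.
Need d with 257·d ≡ 1 (mod 10764). Apply the extended Euclidean algorithm:
10764 = 41*257 + 227
257 = 1*227 + 30
227 = 7*30 + 17
30 = 1*17 + 13
17 = 1*13 + 4
13 = 3*4 + 1
4 = 4*1 + 0
Back-substitute:
1 = 13 − 3·4
1 = −3·17 + 4·13
1 = 4·30 − 7·17
1 = −7·227 + 53·30
1 = 53·257 − 60·227
1 = −60·10764 + 2513·257
So 257·2513 ≡ 1 (mod 10764), hence d = 2513.

2513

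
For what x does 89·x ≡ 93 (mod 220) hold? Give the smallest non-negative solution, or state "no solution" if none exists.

137

First find gcd(89, 220):
220 = 2*89 + 42
89 = 2*42 + 5
42 = 8*5 + 2
5 = 2*2 + 1
2 = 2*1 + 0
gcd = 1, so a unique solution mod 220 exists.
Back-substitute for the Bézout coefficients:
1 = 5 − 2·2
1 = −2·42 + 17·5
1 = 17·89 − 36·42
1 = −36·220 + 89·89
So 89·(89) ≡ 1 (mod 220), giving 89⁻¹ ≡ 89.
x ≡ 89⁻¹·93 ≡ 89·93 ≡ 137 (mod 220).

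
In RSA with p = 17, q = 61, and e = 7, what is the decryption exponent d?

φ(n) = (p−1)(q−1) = 16·60 = 960.
Need d with 7·d ≡ 1 (mod 960). Apply the extended Euclidean algorithm:
960 = 137*7 + 1
7 = 7*1 + 0
Back-substitute:
1 = 960 − 137·7
So 7·(-137) ≡ 1 (mod 960), hence d ≡ -137 ≡ 823 (mod 960).

823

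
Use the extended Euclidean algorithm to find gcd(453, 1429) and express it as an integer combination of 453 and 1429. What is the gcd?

1

Repeated division:
1429 = 3·453 + 70
453 = 6·70 + 33
70 = 2·33 + 4
33 = 8·4 + 1
4 = 4·1 + 0
gcd(453, 1429) = 1.
Back-substituting:
1 = 33 − 8·4
1 = −8·70 + 17·33
1 = 17·453 − 110·70
1 = −110·1429 + 347·453
So 1 = (-110)·1429 + (347)·453.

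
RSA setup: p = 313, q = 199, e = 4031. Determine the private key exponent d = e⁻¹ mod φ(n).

φ(n) = (p−1)(q−1) = 312·198 = 61776.
Need d with 4031·d ≡ 1 (mod 61776). Apply the extended Euclidean algorithm:
61776 = 15×4031 + 1311
4031 = 3×1311 + 98
1311 = 13×98 + 37
98 = 2×37 + 24
37 = 1×24 + 13
24 = 1×13 + 11
13 = 1×11 + 2
11 = 5×2 + 1
2 = 2×1 + 0
Back-substitute:
1 = 11 − 5·2
1 = −5·13 + 6·11
1 = 6·24 − 11·13
1 = −11·37 + 17·24
1 = 17·98 − 45·37
1 = −45·1311 + 602·98
1 = 602·4031 − 1851·1311
1 = −1851·61776 + 28367·4031
So 4031·28367 ≡ 1 (mod 61776), hence d = 28367.

28367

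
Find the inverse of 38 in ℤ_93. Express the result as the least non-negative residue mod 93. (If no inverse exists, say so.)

71

Apply the Euclidean algorithm to 93 and 38:
93 = 2*38 + 17
38 = 2*17 + 4
17 = 4*4 + 1
4 = 4*1 + 0
gcd = 1, so the inverse exists. Back-substitute:
1 = 17 − 4·4
1 = −4·38 + 9·17
1 = 9·93 − 22·38
Thus 38·(-22) ≡ 1 (mod 93); reducing, -22 mod 93 = 71.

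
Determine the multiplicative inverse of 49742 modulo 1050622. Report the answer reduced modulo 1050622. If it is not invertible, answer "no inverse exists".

Euclidean algorithm on 1050622, 49742:
1050622 = 21*49742 + 6040
49742 = 8*6040 + 1422
6040 = 4*1422 + 352
1422 = 4*352 + 14
352 = 25*14 + 2
14 = 7*2 + 0
gcd(49742, 1050622) = 2 ≠ 1, so 49742 has no multiplicative inverse modulo 1050622.

no inverse exists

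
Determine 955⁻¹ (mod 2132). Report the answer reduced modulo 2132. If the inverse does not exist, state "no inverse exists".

Apply the Euclidean algorithm to 2132 and 955:
2132 = 2×955 + 222
955 = 4×222 + 67
222 = 3×67 + 21
67 = 3×21 + 4
21 = 5×4 + 1
4 = 4×1 + 0
gcd = 1, so the inverse exists. Back-substitute:
1 = 21 − 5·4
1 = −5·67 + 16·21
1 = 16·222 − 53·67
1 = −53·955 + 228·222
1 = 228·2132 − 509·955
So 955·(-509) ≡ 1 (mod 2132), and -509 ≡ 1623 (mod 2132).

1623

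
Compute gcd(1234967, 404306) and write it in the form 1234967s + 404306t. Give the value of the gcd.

1

Repeated division:
1234967 = 3*404306 + 22049
404306 = 18*22049 + 7424
22049 = 2*7424 + 7201
7424 = 1*7201 + 223
7201 = 32*223 + 65
223 = 3*65 + 28
65 = 2*28 + 9
28 = 3*9 + 1
9 = 9*1 + 0
gcd(1234967, 404306) = 1.
Express as a combination:
1 = 28 − 3·9
1 = −3·65 + 7·28
1 = 7·223 − 24·65
1 = −24·7201 + 775·223
1 = 775·7424 − 799·7201
1 = −799·22049 + 2373·7424
1 = 2373·404306 − 43513·22049
1 = −43513·1234967 + 132912·404306
So 1 = (-43513)·1234967 + (132912)·404306.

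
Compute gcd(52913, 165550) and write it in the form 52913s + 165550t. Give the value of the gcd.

7

Repeated division:
165550 = 3×52913 + 6811
52913 = 7×6811 + 5236
6811 = 1×5236 + 1575
5236 = 3×1575 + 511
1575 = 3×511 + 42
511 = 12×42 + 7
42 = 6×7 + 0
gcd(52913, 165550) = 7.
Back-substituting:
7 = 511 − 12·42
7 = −12·1575 + 37·511
7 = 37·5236 − 123·1575
7 = −123·6811 + 160·5236
7 = 160·52913 − 1243·6811
7 = −1243·165550 + 3889·52913
So 7 = (-1243)·165550 + (3889)·52913.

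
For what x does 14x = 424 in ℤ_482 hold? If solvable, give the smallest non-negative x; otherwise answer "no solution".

168

First find gcd(14, 482):
482 = 34*14 + 6
14 = 2*6 + 2
6 = 3*2 + 0
gcd = 2 and 2 | 424, so solutions exist. Divide through by 2: 7x ≡ 212 (mod 241).
Now find 7⁻¹ mod 241:
241 = 34·7 + 3
7 = 2·3 + 1
3 = 3·1 + 0
Back-substitute:
1 = 7 − 2·3
1 = −2·241 + 69·7
So 7⁻¹ ≡ 69 (mod 241).
Then x ≡ 69·212 ≡ 168 (mod 241); the smallest non-negative solution is x = 168.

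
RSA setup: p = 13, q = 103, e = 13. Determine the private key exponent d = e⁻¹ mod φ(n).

565

φ(n) = (p−1)(q−1) = 12·102 = 1224.
Need d with 13·d ≡ 1 (mod 1224). Apply the extended Euclidean algorithm:
1224 = 94·13 + 2
13 = 6·2 + 1
2 = 2·1 + 0
Back-substitute:
1 = 13 − 6·2
1 = −6·1224 + 565·13
So 13·565 ≡ 1 (mod 1224), hence d = 565.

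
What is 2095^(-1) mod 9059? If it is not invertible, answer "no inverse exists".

Run Euclid on (9059, 2095):
9059 = 4*2095 + 679
2095 = 3*679 + 58
679 = 11*58 + 41
58 = 1*41 + 17
41 = 2*17 + 7
17 = 2*7 + 3
7 = 2*3 + 1
3 = 3*1 + 0
Since gcd(2095, 9059) = 1, back-substitute to write 1 as a combination:
1 = 7 − 2·3
1 = −2·17 + 5·7
1 = 5·41 − 12·17
1 = −12·58 + 17·41
1 = 17·679 − 199·58
1 = −199·2095 + 614·679
1 = 614·9059 − 2655·2095
Hence 2095⁻¹ ≡ -2655 ≡ 6404 (mod 9059).

6404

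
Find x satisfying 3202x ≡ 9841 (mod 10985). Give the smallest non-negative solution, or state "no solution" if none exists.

First find gcd(3202, 10985):
10985 = 3·3202 + 1379
3202 = 2·1379 + 444
1379 = 3·444 + 47
444 = 9·47 + 21
47 = 2·21 + 5
21 = 4·5 + 1
5 = 5·1 + 0
gcd = 1, so a unique solution mod 10985 exists.
Back-substitute for the Bézout coefficients:
1 = 21 − 4·5
1 = −4·47 + 9·21
1 = 9·444 − 85·47
1 = −85·1379 + 264·444
1 = 264·3202 − 613·1379
1 = −613·10985 + 2103·3202
So 3202·(2103) ≡ 1 (mod 10985), giving 3202⁻¹ ≡ 2103.
x ≡ 3202⁻¹·9841 ≡ 2103·9841 ≡ 10868 (mod 10985).

10868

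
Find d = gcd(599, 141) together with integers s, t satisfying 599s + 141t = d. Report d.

Apply Euclid's algorithm to 599 and 141:
599 = 4·141 + 35
141 = 4·35 + 1
35 = 35·1 + 0
gcd(599, 141) = 1.
Back-substituting:
1 = 141 − 4·35
1 = −4·599 + 17·141
So 1 = (-4)·599 + (17)·141.

1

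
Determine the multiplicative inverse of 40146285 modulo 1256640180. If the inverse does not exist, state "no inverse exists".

Compute gcd(40146285, 1256640180):
1256640180 = 31*40146285 + 12105345
40146285 = 3*12105345 + 3830250
12105345 = 3*3830250 + 614595
3830250 = 6*614595 + 142680
614595 = 4*142680 + 43875
142680 = 3*43875 + 11055
43875 = 3*11055 + 10710
11055 = 1*10710 + 345
10710 = 31*345 + 15
345 = 23*15 + 0
Since gcd = 15 > 1, 40146285 is not a unit mod 1256640180.

no inverse exists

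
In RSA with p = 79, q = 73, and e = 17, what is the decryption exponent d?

φ(n) = (p−1)(q−1) = 78·72 = 5616.
Need d with 17·d ≡ 1 (mod 5616). Apply the extended Euclidean algorithm:
5616 = 330·17 + 6
17 = 2·6 + 5
6 = 1·5 + 1
5 = 5·1 + 0
Back-substitute:
1 = 6 − 5
1 = −17 + 3·6
1 = 3·5616 − 991·17
So 17·(-991) ≡ 1 (mod 5616), hence d ≡ -991 ≡ 4625 (mod 5616).

4625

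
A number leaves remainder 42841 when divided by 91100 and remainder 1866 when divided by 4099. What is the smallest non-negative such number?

130862441

Write x = 42841 + 91100·k. Then 91100·k ≡ 1866 − 42841 ≡ 15 (mod 4099).
Need 91100⁻¹ mod 4099. Extended Euclid on (4099, 922):
4099 = 4×922 + 411
922 = 2×411 + 100
411 = 4×100 + 11
100 = 9×11 + 1
11 = 11×1 + 0
Back-substitute:
1 = 100 − 9·11
1 = −9·411 + 37·100
1 = 37·922 − 83·411
1 = −83·4099 + 369·922
91100⁻¹ ≡ 369 (mod 4099), so k ≡ 369·15 ≡ 1436 (mod 4099).
x = 42841 + 91100·1436 = 130862441.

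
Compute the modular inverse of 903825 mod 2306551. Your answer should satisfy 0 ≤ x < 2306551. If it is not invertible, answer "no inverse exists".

no inverse exists

Compute gcd(903825, 2306551):
2306551 = 2×903825 + 498901
903825 = 1×498901 + 404924
498901 = 1×404924 + 93977
404924 = 4×93977 + 29016
93977 = 3×29016 + 6929
29016 = 4×6929 + 1300
6929 = 5×1300 + 429
1300 = 3×429 + 13
429 = 33×13 + 0
Since gcd = 13 > 1, 903825 is not a unit mod 2306551.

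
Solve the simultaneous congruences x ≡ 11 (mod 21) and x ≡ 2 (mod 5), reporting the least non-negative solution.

Write x = 11 + 21·k. Then 21·k ≡ 2 − 11 ≡ 1 (mod 5).
Need 21⁻¹ mod 5. Extended Euclid on (5, 1):
5 = 5·1 + 0
21⁻¹ ≡ 1 (mod 5), so k ≡ 1·1 ≡ 1 (mod 5).
x = 11 + 21·1 = 32.

32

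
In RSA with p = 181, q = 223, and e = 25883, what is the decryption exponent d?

φ(n) = (p−1)(q−1) = 180·222 = 39960.
Need d with 25883·d ≡ 1 (mod 39960). Apply the extended Euclidean algorithm:
39960 = 1*25883 + 14077
25883 = 1*14077 + 11806
14077 = 1*11806 + 2271
11806 = 5*2271 + 451
2271 = 5*451 + 16
451 = 28*16 + 3
16 = 5*3 + 1
3 = 3*1 + 0
Back-substitute:
1 = 16 − 5·3
1 = −5·451 + 141·16
1 = 141·2271 − 710·451
1 = −710·11806 + 3691·2271
1 = 3691·14077 − 4401·11806
1 = −4401·25883 + 8092·14077
1 = 8092·39960 − 12493·25883
So 25883·(-12493) ≡ 1 (mod 39960), hence d ≡ -12493 ≡ 27467 (mod 39960).

27467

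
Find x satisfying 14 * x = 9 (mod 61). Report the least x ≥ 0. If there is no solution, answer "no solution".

5

First find gcd(14, 61):
61 = 4*14 + 5
14 = 2*5 + 4
5 = 1*4 + 1
4 = 4*1 + 0
gcd = 1, so a unique solution mod 61 exists.
Back-substitute for the Bézout coefficients:
1 = 5 − 4
1 = −14 + 3·5
1 = 3·61 − 13·14
So 14·(-13) ≡ 1 (mod 61), giving 14⁻¹ ≡ 48.
x ≡ 14⁻¹·9 ≡ 48·9 ≡ 5 (mod 61).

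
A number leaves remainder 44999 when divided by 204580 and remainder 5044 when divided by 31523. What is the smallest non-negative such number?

4678175859

Write x = 44999 + 204580·k. Then 204580·k ≡ 5044 − 44999 ≡ 23091 (mod 31523).
Need 204580⁻¹ mod 31523. Extended Euclid on (31523, 15442):
31523 = 2×15442 + 639
15442 = 24×639 + 106
639 = 6×106 + 3
106 = 35×3 + 1
3 = 3×1 + 0
Back-substitute:
1 = 106 − 35·3
1 = −35·639 + 211·106
1 = 211·15442 − 5099·639
1 = −5099·31523 + 10409·15442
204580⁻¹ ≡ 10409 (mod 31523), so k ≡ 10409·23091 ≡ 22867 (mod 31523).
x = 44999 + 204580·22867 = 4678175859.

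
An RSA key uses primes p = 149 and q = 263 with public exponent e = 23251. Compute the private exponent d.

3187

φ(n) = (p−1)(q−1) = 148·262 = 38776.
Need d with 23251·d ≡ 1 (mod 38776). Apply the extended Euclidean algorithm:
38776 = 1·23251 + 15525
23251 = 1·15525 + 7726
15525 = 2·7726 + 73
7726 = 105·73 + 61
73 = 1·61 + 12
61 = 5·12 + 1
12 = 12·1 + 0
Back-substitute:
1 = 61 − 5·12
1 = −5·73 + 6·61
1 = 6·7726 − 635·73
1 = −635·15525 + 1276·7726
1 = 1276·23251 − 1911·15525
1 = −1911·38776 + 3187·23251
So 23251·3187 ≡ 1 (mod 38776), hence d = 3187.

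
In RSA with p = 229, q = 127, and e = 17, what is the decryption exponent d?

φ(n) = (p−1)(q−1) = 228·126 = 28728.
Need d with 17·d ≡ 1 (mod 28728). Apply the extended Euclidean algorithm:
28728 = 1689·17 + 15
17 = 1·15 + 2
15 = 7·2 + 1
2 = 2·1 + 0
Back-substitute:
1 = 15 − 7·2
1 = −7·17 + 8·15
1 = 8·28728 − 13519·17
So 17·(-13519) ≡ 1 (mod 28728), hence d ≡ -13519 ≡ 15209 (mod 28728).

15209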